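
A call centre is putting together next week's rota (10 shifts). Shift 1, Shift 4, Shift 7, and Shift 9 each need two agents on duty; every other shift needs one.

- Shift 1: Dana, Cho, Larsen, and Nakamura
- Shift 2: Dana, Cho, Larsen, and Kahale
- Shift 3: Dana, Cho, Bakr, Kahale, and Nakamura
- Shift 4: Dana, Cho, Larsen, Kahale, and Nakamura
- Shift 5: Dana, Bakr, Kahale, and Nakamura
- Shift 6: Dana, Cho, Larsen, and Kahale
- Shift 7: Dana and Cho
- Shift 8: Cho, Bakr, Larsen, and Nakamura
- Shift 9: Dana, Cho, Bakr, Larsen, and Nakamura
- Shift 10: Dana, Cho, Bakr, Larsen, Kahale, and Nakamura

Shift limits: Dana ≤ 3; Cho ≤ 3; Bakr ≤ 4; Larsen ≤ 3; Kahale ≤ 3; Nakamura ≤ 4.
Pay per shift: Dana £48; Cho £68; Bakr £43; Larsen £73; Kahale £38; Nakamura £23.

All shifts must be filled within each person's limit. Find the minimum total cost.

Shift 7 can only be covered by Dana and Cho, so that assignment is forced.
Picking the cheapest available agent for each shift independently would cost £482, but that ignores the shift limits.
An optimal schedule: Shift 1→Nakamura+Dana, Shift 2→Kahale, Shift 3→Bakr, Shift 4→Nakamura+Kahale, Shift 5→Nakamura, Shift 6→Kahale, Shift 7→Dana+Cho, Shift 8→Bakr, Shift 9→Nakamura+Bakr, Shift 10→Bakr.
Total: 23 + 48 + 38 + 43 + 23 + 38 + 23 + 38 + 48 + 68 + 43 + 23 + 43 + 43 = £542.

£542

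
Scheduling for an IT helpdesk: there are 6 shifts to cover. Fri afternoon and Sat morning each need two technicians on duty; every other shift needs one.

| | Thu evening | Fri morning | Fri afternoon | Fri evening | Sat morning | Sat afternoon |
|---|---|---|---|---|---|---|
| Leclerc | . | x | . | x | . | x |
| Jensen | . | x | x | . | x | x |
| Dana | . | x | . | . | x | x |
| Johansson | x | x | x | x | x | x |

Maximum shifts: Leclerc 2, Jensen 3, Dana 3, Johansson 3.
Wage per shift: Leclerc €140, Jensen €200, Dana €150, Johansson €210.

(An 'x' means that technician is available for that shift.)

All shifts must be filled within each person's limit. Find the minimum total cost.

€1400

Thu evening can only be covered by Johansson, so that assignment is forced.
Fri afternoon can only be covered by Jensen and Johansson, so that assignment is forced.
Picking the cheapest available technician for each shift independently would cost €1390, but that ignores the shift limits.
An optimal schedule: Thu evening→Johansson, Fri morning→Leclerc, Fri afternoon→Jensen+Johansson, Fri evening→Leclerc, Sat morning→Dana+Jensen, Sat afternoon→Dana.
Total: 210 + 140 + 200 + 210 + 140 + 150 + 200 + 150 = €1400.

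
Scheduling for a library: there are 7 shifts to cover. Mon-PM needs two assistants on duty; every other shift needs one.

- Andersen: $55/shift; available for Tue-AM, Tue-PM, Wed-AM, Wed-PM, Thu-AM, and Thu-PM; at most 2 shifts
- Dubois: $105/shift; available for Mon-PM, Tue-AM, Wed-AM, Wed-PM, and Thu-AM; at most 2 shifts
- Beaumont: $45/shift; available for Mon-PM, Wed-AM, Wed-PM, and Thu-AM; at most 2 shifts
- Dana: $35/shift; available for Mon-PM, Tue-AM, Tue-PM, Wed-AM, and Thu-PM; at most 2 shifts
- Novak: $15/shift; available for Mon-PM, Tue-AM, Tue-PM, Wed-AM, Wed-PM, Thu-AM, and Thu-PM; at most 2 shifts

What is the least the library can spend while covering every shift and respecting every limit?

Picking the cheapest available assistant for each shift independently would cost $140, but that ignores the shift limits.
An optimal schedule: Mon-PM→Dana+Beaumont, Tue-AM→Dana, Tue-PM→Novak, Wed-AM→Andersen, Wed-PM→Beaumont, Thu-AM→Andersen, Thu-PM→Novak.
Total: 35 + 45 + 35 + 15 + 55 + 45 + 55 + 15 = $300.

$300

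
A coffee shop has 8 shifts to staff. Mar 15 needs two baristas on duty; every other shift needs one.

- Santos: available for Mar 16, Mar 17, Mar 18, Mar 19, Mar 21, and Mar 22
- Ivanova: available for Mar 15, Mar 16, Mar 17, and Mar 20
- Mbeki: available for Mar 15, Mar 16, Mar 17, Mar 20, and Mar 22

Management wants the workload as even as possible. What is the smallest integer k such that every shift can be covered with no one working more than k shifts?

3

With 3 baristas and 9 worker-slots to fill, someone must work at least ⌈9/3⌉ = 3 shifts, so k ≥ 3.
k = 3 works: Mar 15→Ivanova+Mbeki, Mar 16→Ivanova, Mar 17→Mbeki, Mar 18→Santos, Mar 19→Santos, Mar 20→Ivanova, Mar 21→Santos, Mar 22→Mbeki.
Loads: Santos 3, Ivanova 3, Mbeki 3 — all ≤ 3.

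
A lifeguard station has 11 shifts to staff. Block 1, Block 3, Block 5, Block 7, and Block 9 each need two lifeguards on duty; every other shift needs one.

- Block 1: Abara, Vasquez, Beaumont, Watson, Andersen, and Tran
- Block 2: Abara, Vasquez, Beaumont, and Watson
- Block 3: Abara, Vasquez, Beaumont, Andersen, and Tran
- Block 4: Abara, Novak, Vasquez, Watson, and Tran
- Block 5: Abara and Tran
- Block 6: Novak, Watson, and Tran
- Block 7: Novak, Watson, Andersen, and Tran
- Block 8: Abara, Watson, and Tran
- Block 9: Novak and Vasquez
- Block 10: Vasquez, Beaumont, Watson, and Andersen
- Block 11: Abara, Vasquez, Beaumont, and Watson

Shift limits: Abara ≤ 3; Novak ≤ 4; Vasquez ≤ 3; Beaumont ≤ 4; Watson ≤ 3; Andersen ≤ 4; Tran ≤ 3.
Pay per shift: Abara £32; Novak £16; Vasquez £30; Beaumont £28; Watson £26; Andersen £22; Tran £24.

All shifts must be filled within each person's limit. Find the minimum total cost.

£364

Block 5 can only be covered by Abara and Tran, so that assignment is forced.
Block 9 can only be covered by Novak and Vasquez, so that assignment is forced.
Picking the cheapest available lifeguard for each shift independently would cost £362, but that ignores the shift limits.
An optimal schedule: Block 1→Andersen+Watson, Block 2→Watson, Block 3→Andersen+Tran, Block 4→Novak, Block 5→Tran+Abara, Block 6→Novak, Block 7→Novak+Andersen, Block 8→Tran, Block 9→Novak+Vasquez, Block 10→Andersen, Block 11→Watson.
Total: 22 + 26 + 26 + 22 + 24 + 16 + 24 + 32 + 16 + 16 + 22 + 24 + 16 + 30 + 22 + 26 = £364.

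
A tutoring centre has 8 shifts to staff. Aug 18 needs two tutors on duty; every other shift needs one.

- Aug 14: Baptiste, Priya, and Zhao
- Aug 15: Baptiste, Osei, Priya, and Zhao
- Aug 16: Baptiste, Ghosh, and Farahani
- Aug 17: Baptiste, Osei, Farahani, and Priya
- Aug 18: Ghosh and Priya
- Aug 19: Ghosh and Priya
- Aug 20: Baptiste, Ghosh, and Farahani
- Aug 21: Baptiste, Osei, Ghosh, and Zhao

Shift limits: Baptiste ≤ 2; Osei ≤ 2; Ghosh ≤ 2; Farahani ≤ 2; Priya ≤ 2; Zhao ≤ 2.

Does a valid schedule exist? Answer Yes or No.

Aug 18 can only be covered by Ghosh and Priya, so that assignment is forced.
One valid schedule: Aug 14→Baptiste, Aug 15→Osei, Aug 16→Baptiste, Aug 17→Osei, Aug 18→Ghosh+Priya, Aug 19→Ghosh, Aug 20→Farahani, Aug 21→Zhao.
Loads: Baptiste 2/2, Osei 2/2, Ghosh 2/2, Farahani 1/2, Priya 1/2, Zhao 1/2 — all within limits.

Yes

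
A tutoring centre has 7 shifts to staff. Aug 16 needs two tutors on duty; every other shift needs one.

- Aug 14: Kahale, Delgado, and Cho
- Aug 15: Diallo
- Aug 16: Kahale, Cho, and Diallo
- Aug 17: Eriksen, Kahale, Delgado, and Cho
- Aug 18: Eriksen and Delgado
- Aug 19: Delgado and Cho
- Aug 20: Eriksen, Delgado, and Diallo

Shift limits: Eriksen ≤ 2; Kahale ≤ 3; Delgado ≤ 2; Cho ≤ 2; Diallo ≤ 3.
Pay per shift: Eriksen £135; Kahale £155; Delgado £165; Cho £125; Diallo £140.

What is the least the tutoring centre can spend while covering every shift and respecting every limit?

£1095

Aug 15 can only be covered by Diallo, so that assignment is forced.
Picking the cheapest available tutor for each shift independently would cost £1050, but that ignores the shift limits.
An optimal schedule: Aug 14→Cho, Aug 15→Diallo, Aug 16→Diallo+Kahale, Aug 17→Eriksen, Aug 18→Eriksen, Aug 19→Cho, Aug 20→Diallo.
Total: 125 + 140 + 140 + 155 + 135 + 135 + 125 + 140 = £1095.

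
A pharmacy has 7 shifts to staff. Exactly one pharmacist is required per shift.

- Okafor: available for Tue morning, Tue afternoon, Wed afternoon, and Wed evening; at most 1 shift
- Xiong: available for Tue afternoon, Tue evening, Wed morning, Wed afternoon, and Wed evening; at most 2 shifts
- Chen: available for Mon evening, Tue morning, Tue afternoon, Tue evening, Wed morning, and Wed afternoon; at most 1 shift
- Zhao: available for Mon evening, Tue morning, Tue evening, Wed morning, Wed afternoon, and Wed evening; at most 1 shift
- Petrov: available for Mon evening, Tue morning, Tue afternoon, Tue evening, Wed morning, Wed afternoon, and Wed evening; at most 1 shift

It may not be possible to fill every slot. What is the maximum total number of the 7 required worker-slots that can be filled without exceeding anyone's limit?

6

Total capacity across all pharmacists is 1+2+1+1+1 = 6, and 7 slots are needed, so at most 6 can be filled.
An assignment achieving 6: Mon evening→Chen, Tue morning→Okafor, Tue afternoon→Xiong, Tue evening→Xiong, Wed morning→Zhao, Wed evening→Petrov.
Loads: Okafor 1/1, Xiong 2/2, Chen 1/1, Zhao 1/1, Petrov 1/1.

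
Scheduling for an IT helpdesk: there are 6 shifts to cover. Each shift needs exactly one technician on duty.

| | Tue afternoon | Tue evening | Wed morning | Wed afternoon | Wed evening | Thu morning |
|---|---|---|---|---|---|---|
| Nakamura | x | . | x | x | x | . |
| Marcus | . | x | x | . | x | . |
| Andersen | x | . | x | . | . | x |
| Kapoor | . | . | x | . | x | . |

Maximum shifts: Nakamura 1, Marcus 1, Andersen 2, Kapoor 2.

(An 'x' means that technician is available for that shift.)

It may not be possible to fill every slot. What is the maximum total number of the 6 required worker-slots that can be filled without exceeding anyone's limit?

6

Total capacity across all technicians is 1+1+2+2 = 6, and 6 slots are needed, so at most 6 can be filled.
An assignment achieving 6: Tue afternoon→Andersen, Tue evening→Marcus, Wed morning→Kapoor, Wed afternoon→Nakamura, Wed evening→Kapoor, Thu morning→Andersen.
Loads: Nakamura 1/1, Marcus 1/1, Andersen 2/2, Kapoor 2/2.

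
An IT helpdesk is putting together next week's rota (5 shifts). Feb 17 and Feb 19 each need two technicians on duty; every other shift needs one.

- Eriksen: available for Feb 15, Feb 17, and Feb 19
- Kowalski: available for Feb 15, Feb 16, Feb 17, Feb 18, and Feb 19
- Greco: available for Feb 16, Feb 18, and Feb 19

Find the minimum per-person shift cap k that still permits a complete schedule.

With 3 technicians and 7 worker-slots to fill, someone must work at least ⌈7/3⌉ = 3 shifts, so k ≥ 3.
k = 3 works: Feb 15→Eriksen, Feb 16→Kowalski, Feb 17→Eriksen+Kowalski, Feb 18→Kowalski, Feb 19→Eriksen+Greco.
Loads: Eriksen 3, Kowalski 3, Greco 1 — all ≤ 3.

3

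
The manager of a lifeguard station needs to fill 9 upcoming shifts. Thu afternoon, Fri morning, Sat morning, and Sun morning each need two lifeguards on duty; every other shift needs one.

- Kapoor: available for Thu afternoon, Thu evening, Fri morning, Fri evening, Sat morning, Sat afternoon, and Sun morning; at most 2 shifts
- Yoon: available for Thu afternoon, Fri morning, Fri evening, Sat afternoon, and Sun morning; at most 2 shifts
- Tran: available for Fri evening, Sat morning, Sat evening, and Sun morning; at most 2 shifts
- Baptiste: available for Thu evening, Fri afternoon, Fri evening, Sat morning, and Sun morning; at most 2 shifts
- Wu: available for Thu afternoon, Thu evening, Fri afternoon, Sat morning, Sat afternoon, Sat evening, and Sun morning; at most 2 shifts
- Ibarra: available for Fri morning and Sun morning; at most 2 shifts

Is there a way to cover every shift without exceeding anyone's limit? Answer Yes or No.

No

Total capacity is 2+2+2+2+2+2 = 12 but 13 worker-slots are needed — infeasible.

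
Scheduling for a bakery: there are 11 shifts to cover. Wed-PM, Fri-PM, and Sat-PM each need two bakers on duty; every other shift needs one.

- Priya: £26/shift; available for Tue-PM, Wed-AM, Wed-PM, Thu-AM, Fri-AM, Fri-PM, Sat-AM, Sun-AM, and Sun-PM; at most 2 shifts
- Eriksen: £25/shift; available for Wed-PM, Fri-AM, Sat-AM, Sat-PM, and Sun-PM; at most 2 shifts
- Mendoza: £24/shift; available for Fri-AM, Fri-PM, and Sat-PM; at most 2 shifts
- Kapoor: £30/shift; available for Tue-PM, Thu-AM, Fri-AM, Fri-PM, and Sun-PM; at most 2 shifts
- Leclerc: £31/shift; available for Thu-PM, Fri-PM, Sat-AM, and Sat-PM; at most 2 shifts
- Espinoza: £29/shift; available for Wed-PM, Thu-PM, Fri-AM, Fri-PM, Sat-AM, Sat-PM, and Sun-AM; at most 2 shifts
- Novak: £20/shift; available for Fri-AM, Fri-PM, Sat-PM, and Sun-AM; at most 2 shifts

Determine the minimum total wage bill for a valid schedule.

£370

Wed-AM can only be covered by Priya, so that assignment is forced.
Picking the cheapest available baker for each shift independently would cost £336, but that ignores the shift limits.
An optimal schedule: Tue-PM→Priya, Wed-AM→Priya, Wed-PM→Eriksen+Espinoza, Thu-AM→Kapoor, Thu-PM→Leclerc, Fri-AM→Mendoza, Fri-PM→Kapoor+Novak, Sat-AM→Leclerc, Sat-PM→Mendoza+Novak, Sun-AM→Espinoza, Sun-PM→Eriksen.
Total: 26 + 26 + 25 + 29 + 30 + 31 + 24 + 30 + 20 + 31 + 24 + 20 + 29 + 25 = £370.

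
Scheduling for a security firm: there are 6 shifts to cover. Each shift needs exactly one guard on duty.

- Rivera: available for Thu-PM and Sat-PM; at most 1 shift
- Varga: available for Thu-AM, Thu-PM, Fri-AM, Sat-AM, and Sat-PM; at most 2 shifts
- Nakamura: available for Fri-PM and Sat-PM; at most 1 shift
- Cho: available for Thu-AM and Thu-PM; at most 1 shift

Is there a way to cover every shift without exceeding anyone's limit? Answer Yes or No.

No

Total capacity is 1+2+1+1 = 5 but 6 worker-slots are needed — infeasible.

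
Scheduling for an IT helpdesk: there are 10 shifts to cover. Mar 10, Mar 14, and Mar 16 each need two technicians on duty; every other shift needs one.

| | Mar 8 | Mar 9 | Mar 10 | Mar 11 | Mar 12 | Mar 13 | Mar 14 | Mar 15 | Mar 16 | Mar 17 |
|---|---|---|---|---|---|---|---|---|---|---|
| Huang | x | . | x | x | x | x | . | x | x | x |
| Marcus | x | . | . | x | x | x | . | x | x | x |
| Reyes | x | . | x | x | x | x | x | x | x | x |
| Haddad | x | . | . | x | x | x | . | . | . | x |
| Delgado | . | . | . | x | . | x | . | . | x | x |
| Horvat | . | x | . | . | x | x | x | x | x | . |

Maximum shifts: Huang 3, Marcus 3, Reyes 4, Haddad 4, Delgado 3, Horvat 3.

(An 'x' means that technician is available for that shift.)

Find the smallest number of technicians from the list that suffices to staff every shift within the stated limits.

4

13 slots to fill and no one can take more than 4, so at least ⌈13/4⌉ = 4 technicians are needed.
Huang, Marcus, Reyes, and Horvat alone can cover everything: Mar 8→Huang, Mar 9→Horvat, Mar 10→Huang+Reyes, Mar 11→Huang, Mar 12→Marcus, Mar 13→Marcus, Mar 14→Reyes+Horvat, Mar 15→Reyes, Mar 16→Reyes+Horvat, Mar 17→Marcus.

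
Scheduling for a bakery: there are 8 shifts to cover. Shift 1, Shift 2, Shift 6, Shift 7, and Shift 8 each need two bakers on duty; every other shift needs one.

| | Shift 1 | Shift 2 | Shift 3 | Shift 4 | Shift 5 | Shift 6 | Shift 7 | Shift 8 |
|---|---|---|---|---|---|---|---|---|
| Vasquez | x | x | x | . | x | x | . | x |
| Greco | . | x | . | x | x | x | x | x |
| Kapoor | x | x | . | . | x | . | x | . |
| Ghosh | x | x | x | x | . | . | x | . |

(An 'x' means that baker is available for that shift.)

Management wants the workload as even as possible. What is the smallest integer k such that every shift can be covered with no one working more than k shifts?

4

With 4 bakers and 13 worker-slots to fill, someone must work at least ⌈13/4⌉ = 4 shifts, so k ≥ 4.
k = 4 works: Shift 1→Vasquez+Kapoor, Shift 2→Kapoor+Ghosh, Shift 3→Vasquez, Shift 4→Greco, Shift 5→Greco, Shift 6→Vasquez+Greco, Shift 7→Kapoor+Ghosh, Shift 8→Vasquez+Greco.
Loads: Vasquez 4, Greco 4, Kapoor 3, Ghosh 2 — all ≤ 4.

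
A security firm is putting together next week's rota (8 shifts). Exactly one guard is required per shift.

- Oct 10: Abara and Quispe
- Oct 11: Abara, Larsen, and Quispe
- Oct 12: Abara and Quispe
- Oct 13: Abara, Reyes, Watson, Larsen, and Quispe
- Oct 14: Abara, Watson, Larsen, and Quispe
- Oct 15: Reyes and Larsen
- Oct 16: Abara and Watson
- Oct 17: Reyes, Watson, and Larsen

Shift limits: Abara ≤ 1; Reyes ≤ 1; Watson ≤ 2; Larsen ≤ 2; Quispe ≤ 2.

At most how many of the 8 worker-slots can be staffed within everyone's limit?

8

Total capacity across all guards is 1+1+2+2+2 = 8, and 8 slots are needed, so at most 8 can be filled.
An assignment achieving 8: Oct 10→Abara, Oct 11→Larsen, Oct 12→Quispe, Oct 13→Quispe, Oct 14→Larsen, Oct 15→Reyes, Oct 16→Watson, Oct 17→Watson.
Loads: Abara 1/1, Reyes 1/1, Watson 2/2, Larsen 2/2, Quispe 2/2.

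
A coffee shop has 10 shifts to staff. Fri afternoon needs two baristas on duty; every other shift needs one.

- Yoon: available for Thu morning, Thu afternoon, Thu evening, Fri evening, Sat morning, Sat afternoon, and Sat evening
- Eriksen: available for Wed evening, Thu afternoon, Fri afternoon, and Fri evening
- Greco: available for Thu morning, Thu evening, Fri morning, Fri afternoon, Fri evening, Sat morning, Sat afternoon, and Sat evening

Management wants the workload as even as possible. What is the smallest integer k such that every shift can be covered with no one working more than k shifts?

4

With 3 baristas and 11 worker-slots to fill, someone must work at least ⌈11/3⌉ = 4 shifts, so k ≥ 4.
k = 4 works: Wed evening→Eriksen, Thu morning→Yoon, Thu afternoon→Yoon, Thu evening→Yoon, Fri morning→Greco, Fri afternoon→Eriksen+Greco, Fri evening→Eriksen, Sat morning→Yoon, Sat afternoon→Greco, Sat evening→Greco.
Loads: Yoon 4, Eriksen 3, Greco 4 — all ≤ 4.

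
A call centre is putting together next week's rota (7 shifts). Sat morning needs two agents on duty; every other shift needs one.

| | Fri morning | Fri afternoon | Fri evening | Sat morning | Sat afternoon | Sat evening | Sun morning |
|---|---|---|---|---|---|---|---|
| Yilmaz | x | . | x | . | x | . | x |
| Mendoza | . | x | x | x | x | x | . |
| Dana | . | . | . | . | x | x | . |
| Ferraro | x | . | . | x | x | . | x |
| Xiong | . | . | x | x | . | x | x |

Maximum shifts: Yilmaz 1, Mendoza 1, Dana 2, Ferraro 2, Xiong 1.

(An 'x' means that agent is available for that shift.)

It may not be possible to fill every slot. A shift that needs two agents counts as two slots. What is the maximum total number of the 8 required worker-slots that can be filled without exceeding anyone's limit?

Total capacity across all agents is 1+1+2+2+1 = 7, and 8 slots are needed, so at most 7 can be filled.
An assignment achieving 7: Fri morning→Yilmaz, Fri afternoon→Mendoza, Fri evening→Xiong, Sat morning→Ferraro, Sat afternoon→Dana, Sat evening→Dana, Sun morning→Ferraro.
Loads: Yilmaz 1/1, Mendoza 1/1, Dana 2/2, Ferraro 2/2, Xiong 1/1.

7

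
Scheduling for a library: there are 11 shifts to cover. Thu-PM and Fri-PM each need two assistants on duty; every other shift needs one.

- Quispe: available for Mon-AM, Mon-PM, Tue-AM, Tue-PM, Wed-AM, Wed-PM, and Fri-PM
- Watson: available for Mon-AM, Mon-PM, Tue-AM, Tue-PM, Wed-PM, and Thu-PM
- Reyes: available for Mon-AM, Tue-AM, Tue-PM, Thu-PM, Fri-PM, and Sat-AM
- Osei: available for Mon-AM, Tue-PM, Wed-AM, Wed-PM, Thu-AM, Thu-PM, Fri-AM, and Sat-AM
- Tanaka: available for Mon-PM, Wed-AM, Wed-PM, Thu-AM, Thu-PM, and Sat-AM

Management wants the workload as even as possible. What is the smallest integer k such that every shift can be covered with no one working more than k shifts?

With 5 assistants and 13 worker-slots to fill, someone must work at least ⌈13/5⌉ = 3 shifts, so k ≥ 3.
k = 3 works: Mon-AM→Watson, Mon-PM→Quispe, Tue-AM→Quispe, Tue-PM→Watson, Wed-AM→Osei, Wed-PM→Watson, Thu-AM→Osei, Thu-PM→Reyes+Tanaka, Fri-AM→Osei, Fri-PM→Quispe+Reyes, Sat-AM→Reyes.
Loads: Quispe 3, Watson 3, Reyes 3, Osei 3, Tanaka 1 — all ≤ 3.

3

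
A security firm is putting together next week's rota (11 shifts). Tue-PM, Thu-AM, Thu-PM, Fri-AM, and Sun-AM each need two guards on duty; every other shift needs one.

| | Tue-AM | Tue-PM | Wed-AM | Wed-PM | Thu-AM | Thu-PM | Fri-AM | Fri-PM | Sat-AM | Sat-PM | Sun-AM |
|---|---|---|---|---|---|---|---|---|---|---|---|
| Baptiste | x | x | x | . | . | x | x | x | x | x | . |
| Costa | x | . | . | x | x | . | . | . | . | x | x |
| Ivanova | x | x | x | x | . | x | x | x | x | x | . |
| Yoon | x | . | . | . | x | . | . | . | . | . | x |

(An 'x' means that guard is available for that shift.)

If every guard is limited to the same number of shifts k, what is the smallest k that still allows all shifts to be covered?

5

With 4 guards and 16 worker-slots to fill, someone must work at least ⌈16/4⌉ = 4 shifts, so k ≥ 4.
k = 4 is infeasible (exhaustive check).
k = 5 works: Tue-AM→Costa, Tue-PM→Baptiste+Ivanova, Wed-AM→Baptiste, Wed-PM→Costa, Thu-AM→Costa+Yoon, Thu-PM→Baptiste+Ivanova, Fri-AM→Baptiste+Ivanova, Fri-PM→Baptiste, Sat-AM→Ivanova, Sat-PM→Costa, Sun-AM→Costa+Yoon.
Loads: Baptiste 5, Costa 5, Ivanova 4, Yoon 2 — all ≤ 5.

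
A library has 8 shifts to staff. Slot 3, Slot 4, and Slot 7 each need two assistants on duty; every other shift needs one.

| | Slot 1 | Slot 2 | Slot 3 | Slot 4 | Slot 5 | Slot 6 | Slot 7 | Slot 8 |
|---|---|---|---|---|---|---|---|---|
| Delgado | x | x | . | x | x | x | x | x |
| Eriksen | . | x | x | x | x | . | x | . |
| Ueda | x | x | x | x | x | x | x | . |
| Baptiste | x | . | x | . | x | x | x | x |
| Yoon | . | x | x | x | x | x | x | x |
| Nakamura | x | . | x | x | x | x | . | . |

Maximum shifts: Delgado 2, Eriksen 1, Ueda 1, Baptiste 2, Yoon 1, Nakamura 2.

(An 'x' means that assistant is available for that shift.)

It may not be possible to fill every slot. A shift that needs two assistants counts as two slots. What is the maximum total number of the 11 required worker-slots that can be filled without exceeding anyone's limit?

9

Total capacity across all assistants is 2+1+1+2+1+2 = 9, and 11 slots are needed, so at most 9 can be filled.
An assignment achieving 9: Slot 1→Delgado, Slot 2→Eriksen, Slot 3→Ueda+Baptiste, Slot 4→Yoon+Nakamura, Slot 5→Nakamura, Slot 6→Baptiste, Slot 8→Delgado.
Loads: Delgado 2/2, Eriksen 1/1, Ueda 1/1, Baptiste 2/2, Yoon 1/1, Nakamura 2/2.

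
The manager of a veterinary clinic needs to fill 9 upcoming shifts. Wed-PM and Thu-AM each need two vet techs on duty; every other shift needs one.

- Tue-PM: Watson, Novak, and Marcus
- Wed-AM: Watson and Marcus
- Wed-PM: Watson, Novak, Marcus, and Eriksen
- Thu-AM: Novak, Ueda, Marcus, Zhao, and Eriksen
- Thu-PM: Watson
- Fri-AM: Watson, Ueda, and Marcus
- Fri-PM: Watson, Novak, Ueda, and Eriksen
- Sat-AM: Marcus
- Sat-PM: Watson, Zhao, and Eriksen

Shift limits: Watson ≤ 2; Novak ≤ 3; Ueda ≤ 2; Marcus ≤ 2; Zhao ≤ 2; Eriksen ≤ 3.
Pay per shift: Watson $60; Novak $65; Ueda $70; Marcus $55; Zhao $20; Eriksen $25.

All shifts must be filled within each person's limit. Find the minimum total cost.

Thu-PM can only be covered by Watson, so that assignment is forced.
Sat-AM can only be covered by Marcus, so that assignment is forced.
Picking the cheapest available vet tech for each shift independently would cost $450, but that ignores the shift limits.
An optimal schedule: Tue-PM→Novak, Wed-AM→Marcus, Wed-PM→Eriksen+Novak, Thu-AM→Zhao+Eriksen, Thu-PM→Watson, Fri-AM→Watson, Fri-PM→Eriksen, Sat-AM→Marcus, Sat-PM→Zhao.
Total: 65 + 55 + 25 + 65 + 20 + 25 + 60 + 60 + 25 + 55 + 20 = $475.

$475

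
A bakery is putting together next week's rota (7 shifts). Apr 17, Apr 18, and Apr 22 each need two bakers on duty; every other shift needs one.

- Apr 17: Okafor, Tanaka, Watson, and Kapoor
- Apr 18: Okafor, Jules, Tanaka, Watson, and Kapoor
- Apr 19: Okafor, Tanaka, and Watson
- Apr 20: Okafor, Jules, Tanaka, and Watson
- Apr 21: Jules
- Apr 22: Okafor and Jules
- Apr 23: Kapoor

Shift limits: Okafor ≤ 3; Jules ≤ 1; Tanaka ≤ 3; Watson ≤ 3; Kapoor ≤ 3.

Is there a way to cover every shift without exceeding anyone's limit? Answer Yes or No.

Total capacity is 13 and 10 slots are needed, so capacity alone doesn't rule it out.
Shifts {Apr 21, Apr 22} need 3 worker-slots in total, but the bakers available for any of those shifts (Okafor and Jules) can supply at most 2 among them. So no valid schedule exists.

No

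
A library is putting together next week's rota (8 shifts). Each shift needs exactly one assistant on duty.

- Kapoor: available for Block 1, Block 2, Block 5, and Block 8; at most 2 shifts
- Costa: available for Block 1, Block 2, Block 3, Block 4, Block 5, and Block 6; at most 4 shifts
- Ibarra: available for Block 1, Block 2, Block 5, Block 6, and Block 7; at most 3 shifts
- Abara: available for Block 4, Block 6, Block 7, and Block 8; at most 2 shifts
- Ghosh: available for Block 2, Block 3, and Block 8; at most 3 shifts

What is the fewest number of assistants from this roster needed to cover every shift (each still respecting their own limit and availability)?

3

8 slots to fill and no one can take more than 4, so at least ⌈8/4⌉ = 2 assistants are needed.
Any 2 assistants together have capacity at most 4+3 = 7 < 8 slots, so 2 can never suffice.
Kapoor, Costa, and Ibarra alone can cover everything: Block 1→Kapoor, Block 2→Costa, Block 3→Costa, Block 4→Costa, Block 5→Ibarra, Block 6→Costa, Block 7→Ibarra, Block 8→Kapoor.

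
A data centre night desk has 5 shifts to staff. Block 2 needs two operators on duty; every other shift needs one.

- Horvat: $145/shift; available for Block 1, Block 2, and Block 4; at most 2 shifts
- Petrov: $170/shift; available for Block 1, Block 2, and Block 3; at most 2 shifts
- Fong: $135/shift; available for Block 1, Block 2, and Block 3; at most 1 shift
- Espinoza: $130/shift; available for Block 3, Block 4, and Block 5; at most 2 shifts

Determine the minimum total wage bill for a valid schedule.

Block 5 can only be covered by Espinoza, so that assignment is forced.
Picking the cheapest available operator for each shift independently would cost $805, but that ignores the shift limits.
An optimal schedule: Block 1→Horvat, Block 2→Fong+Horvat, Block 3→Petrov, Block 4→Espinoza, Block 5→Espinoza.
Total: 145 + 135 + 145 + 170 + 130 + 130 = $855.

$855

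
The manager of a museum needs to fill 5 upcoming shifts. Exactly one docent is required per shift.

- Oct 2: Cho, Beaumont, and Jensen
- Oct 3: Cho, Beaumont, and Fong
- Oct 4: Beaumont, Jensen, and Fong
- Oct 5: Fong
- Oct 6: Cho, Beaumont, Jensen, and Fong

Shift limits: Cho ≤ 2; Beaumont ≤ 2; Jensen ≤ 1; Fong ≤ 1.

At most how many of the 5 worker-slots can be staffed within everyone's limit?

5

Total capacity across all docents is 2+2+1+1 = 6, and 5 slots are needed, so at most 5 can be filled.
An assignment achieving 5: Oct 2→Cho, Oct 3→Cho, Oct 4→Beaumont, Oct 5→Fong, Oct 6→Beaumont.
Loads: Cho 2/2, Beaumont 2/2, Jensen 0/1, Fong 1/1.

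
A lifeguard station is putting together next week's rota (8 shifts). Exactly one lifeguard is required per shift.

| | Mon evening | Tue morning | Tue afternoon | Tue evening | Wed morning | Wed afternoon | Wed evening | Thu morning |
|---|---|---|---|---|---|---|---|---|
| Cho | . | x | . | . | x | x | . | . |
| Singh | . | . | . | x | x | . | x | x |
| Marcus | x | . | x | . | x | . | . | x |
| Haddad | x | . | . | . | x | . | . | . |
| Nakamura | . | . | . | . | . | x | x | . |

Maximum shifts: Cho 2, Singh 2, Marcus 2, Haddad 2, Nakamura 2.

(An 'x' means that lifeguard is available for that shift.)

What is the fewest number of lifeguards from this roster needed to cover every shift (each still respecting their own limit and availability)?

4

8 slots to fill and no one can take more than 2, so at least ⌈8/2⌉ = 4 lifeguards are needed.
Cho, Singh, Marcus, and Haddad alone can cover everything: Mon evening→Haddad, Tue morning→Cho, Tue afternoon→Marcus, Tue evening→Singh, Wed morning→Haddad, Wed afternoon→Cho, Wed evening→Singh, Thu morning→Marcus.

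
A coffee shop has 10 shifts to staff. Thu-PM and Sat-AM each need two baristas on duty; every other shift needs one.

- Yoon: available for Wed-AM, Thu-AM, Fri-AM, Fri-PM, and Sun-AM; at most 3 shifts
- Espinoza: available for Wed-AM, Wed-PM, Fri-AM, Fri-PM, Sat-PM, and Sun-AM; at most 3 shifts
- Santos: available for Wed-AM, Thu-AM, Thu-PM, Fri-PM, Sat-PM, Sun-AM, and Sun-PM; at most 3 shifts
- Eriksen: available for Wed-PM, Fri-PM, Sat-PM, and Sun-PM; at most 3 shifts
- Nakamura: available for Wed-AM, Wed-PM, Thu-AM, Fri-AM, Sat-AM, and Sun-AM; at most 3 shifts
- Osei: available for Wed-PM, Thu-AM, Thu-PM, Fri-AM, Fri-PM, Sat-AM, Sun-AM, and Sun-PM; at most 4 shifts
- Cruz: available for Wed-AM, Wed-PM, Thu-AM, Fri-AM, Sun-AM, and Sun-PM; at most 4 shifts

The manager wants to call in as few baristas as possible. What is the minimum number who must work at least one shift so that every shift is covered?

12 slots to fill and no one can take more than 4, so at least ⌈12/4⌉ = 3 baristas are needed.
Any 3 baristas together have capacity at most 4+4+3 = 11 < 12 slots, so 3 can never suffice.
Yoon, Santos, Nakamura, and Osei alone can cover everything: Wed-AM→Yoon, Wed-PM→Nakamura, Thu-AM→Nakamura, Thu-PM→Santos+Osei, Fri-AM→Yoon, Fri-PM→Yoon, Sat-AM→Nakamura+Osei, Sat-PM→Santos, Sun-AM→Osei, Sun-PM→Santos.

4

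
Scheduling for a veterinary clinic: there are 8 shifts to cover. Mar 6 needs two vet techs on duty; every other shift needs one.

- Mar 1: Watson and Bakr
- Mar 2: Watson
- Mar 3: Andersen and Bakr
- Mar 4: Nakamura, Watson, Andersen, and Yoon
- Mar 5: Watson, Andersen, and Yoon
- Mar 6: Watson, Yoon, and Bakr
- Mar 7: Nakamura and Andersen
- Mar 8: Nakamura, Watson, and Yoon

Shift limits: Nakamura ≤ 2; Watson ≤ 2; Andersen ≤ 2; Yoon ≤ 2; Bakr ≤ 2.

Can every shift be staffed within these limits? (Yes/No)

Mar 2 can only be covered by Watson, so that assignment is forced.
One valid schedule: Mar 1→Watson, Mar 2→Watson, Mar 3→Andersen, Mar 4→Yoon, Mar 5→Andersen, Mar 6→Yoon+Bakr, Mar 7→Nakamura, Mar 8→Nakamura.
Loads: Nakamura 2/2, Watson 2/2, Andersen 2/2, Yoon 2/2, Bakr 1/2 — all within limits.

Yes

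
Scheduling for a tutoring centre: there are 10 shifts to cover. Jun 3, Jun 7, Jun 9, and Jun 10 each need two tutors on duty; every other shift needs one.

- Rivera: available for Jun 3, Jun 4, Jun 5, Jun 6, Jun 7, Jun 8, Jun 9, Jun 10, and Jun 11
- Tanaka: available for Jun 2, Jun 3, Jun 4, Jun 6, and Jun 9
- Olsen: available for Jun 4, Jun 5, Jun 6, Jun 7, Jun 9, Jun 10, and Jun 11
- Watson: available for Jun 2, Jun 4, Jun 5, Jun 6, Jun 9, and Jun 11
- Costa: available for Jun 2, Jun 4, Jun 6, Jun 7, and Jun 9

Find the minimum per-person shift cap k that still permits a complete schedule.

With 5 tutors and 14 worker-slots to fill, someone must work at least ⌈14/5⌉ = 3 shifts, so k ≥ 3.
k = 3 works: Jun 2→Tanaka, Jun 3→Rivera+Tanaka, Jun 4→Tanaka, Jun 5→Olsen, Jun 6→Watson, Jun 7→Olsen+Costa, Jun 8→Rivera, Jun 9→Watson+Costa, Jun 10→Rivera+Olsen, Jun 11→Watson.
Loads: Rivera 3, Tanaka 3, Olsen 3, Watson 3, Costa 2 — all ≤ 3.

3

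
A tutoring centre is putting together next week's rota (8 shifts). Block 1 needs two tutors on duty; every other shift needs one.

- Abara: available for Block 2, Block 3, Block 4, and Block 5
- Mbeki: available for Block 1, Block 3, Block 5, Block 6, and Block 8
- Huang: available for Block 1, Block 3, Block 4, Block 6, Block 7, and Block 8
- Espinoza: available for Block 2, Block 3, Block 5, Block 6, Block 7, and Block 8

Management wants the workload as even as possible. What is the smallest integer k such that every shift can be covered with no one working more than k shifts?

3

With 4 tutors and 9 worker-slots to fill, someone must work at least ⌈9/4⌉ = 3 shifts, so k ≥ 3.
k = 3 works: Block 1→Mbeki+Huang, Block 2→Abara, Block 3→Huang, Block 4→Abara, Block 5→Abara, Block 6→Mbeki, Block 7→Huang, Block 8→Mbeki.
Loads: Abara 3, Mbeki 3, Huang 3, Espinoza 0 — all ≤ 3.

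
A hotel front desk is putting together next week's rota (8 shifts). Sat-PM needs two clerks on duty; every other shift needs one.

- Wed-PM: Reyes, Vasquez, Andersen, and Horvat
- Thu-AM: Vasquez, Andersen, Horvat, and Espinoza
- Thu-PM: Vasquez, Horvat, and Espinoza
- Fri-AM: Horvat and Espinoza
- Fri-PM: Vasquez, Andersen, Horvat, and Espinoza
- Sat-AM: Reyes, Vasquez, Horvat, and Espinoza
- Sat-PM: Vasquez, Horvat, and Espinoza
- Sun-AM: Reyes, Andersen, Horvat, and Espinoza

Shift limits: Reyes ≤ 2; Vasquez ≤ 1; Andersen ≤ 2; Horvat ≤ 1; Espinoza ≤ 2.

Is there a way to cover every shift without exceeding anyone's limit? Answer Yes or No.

Total capacity is 2+1+2+1+2 = 8 but 9 worker-slots are needed — infeasible.

No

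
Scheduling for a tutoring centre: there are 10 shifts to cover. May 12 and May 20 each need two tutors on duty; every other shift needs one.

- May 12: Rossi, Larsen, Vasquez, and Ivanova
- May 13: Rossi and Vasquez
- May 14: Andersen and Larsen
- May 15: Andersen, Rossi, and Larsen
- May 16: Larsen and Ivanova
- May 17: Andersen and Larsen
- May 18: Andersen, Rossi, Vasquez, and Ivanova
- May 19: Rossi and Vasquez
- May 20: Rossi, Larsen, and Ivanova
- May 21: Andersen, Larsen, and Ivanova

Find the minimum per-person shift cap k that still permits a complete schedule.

With 5 tutors and 12 worker-slots to fill, someone must work at least ⌈12/5⌉ = 3 shifts, so k ≥ 3.
k = 3 works: May 12→Vasquez+Ivanova, May 13→Rossi, May 14→Andersen, May 15→Andersen, May 16→Larsen, May 17→Andersen, May 18→Vasquez, May 19→Rossi, May 20→Rossi+Larsen, May 21→Larsen.
Loads: Andersen 3, Rossi 3, Larsen 3, Vasquez 2, Ivanova 1 — all ≤ 3.

3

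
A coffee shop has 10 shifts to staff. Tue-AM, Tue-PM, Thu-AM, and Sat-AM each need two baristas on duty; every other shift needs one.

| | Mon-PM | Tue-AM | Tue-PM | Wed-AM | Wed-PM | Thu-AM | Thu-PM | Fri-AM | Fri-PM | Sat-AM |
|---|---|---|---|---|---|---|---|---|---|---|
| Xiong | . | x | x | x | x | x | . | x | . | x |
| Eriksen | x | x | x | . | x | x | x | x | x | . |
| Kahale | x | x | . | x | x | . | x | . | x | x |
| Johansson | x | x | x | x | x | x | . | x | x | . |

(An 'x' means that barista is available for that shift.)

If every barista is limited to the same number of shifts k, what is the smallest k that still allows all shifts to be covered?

4

With 4 baristas and 14 worker-slots to fill, someone must work at least ⌈14/4⌉ = 4 shifts, so k ≥ 4.
k = 4 works: Mon-PM→Eriksen, Tue-AM→Kahale+Johansson, Tue-PM→Xiong+Eriksen, Wed-AM→Xiong, Wed-PM→Kahale, Thu-AM→Xiong+Eriksen, Thu-PM→Eriksen, Fri-AM→Johansson, Fri-PM→Kahale, Sat-AM→Xiong+Kahale.
Loads: Xiong 4, Eriksen 4, Kahale 4, Johansson 2 — all ≤ 4.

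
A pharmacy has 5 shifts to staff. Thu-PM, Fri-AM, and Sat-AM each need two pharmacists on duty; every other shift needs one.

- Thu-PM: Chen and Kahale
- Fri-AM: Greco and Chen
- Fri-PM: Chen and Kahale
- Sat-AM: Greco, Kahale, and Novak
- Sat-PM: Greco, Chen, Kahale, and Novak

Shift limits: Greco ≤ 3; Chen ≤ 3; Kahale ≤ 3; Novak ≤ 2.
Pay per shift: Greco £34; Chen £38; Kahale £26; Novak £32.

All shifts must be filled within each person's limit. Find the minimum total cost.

£252

Thu-PM can only be covered by Chen and Kahale, so that assignment is forced.
Fri-AM can only be covered by Greco and Chen, so that assignment is forced.
Picking the cheapest available pharmacist for each shift independently would cost £246, but that ignores the shift limits.
An optimal schedule: Thu-PM→Kahale+Chen, Fri-AM→Greco+Chen, Fri-PM→Kahale, Sat-AM→Kahale+Novak, Sat-PM→Novak.
Total: 26 + 38 + 34 + 38 + 26 + 26 + 32 + 32 = £252.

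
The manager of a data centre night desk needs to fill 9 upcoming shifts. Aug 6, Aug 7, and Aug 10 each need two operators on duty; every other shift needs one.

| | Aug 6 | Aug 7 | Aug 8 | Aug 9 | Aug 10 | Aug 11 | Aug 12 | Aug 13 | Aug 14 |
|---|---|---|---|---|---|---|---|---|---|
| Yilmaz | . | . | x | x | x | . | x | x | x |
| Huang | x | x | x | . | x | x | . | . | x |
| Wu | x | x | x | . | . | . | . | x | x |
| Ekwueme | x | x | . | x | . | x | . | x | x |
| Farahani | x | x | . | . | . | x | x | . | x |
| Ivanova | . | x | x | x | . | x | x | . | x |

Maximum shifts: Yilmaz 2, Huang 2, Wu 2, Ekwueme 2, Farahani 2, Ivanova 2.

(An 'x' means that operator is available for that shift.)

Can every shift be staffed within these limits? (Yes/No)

Yes

Aug 10 can only be covered by Yilmaz and Huang, so that assignment is forced.
One valid schedule: Aug 6→Wu+Ekwueme, Aug 7→Farahani+Ivanova, Aug 8→Huang, Aug 9→Yilmaz, Aug 10→Yilmaz+Huang, Aug 11→Ekwueme, Aug 12→Farahani, Aug 13→Wu, Aug 14→Ivanova.
Loads: Yilmaz 2/2, Huang 2/2, Wu 2/2, Ekwueme 2/2, Farahani 2/2, Ivanova 2/2 — all within limits.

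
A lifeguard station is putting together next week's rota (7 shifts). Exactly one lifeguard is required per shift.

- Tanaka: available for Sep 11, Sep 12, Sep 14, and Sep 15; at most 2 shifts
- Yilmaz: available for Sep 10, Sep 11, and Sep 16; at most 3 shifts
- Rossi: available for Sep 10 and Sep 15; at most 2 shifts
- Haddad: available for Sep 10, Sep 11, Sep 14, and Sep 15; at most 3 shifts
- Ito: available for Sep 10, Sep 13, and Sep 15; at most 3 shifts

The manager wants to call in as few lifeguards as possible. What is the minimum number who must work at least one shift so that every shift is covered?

7 slots to fill and no one can take more than 3, so at least ⌈7/3⌉ = 3 lifeguards are needed.
Tanaka, Yilmaz, and Ito alone can cover everything: Sep 10→Yilmaz, Sep 11→Yilmaz, Sep 12→Tanaka, Sep 13→Ito, Sep 14→Tanaka, Sep 15→Ito, Sep 16→Yilmaz.

3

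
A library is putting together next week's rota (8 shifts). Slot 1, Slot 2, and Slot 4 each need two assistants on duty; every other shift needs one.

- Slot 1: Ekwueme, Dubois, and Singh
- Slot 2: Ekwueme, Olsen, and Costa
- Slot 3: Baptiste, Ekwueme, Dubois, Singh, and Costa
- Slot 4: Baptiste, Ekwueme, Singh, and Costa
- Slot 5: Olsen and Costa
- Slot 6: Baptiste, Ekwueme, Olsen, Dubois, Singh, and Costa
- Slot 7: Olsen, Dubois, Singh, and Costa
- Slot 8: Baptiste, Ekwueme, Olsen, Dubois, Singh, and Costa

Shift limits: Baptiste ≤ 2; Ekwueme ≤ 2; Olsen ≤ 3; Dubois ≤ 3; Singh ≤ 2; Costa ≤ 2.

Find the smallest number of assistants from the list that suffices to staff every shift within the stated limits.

11 slots to fill and no one can take more than 3, so at least ⌈11/3⌉ = 4 assistants are needed.
Any 4 assistants together have capacity at most 3+3+2+2 = 10 < 11 slots, so 4 can never suffice.
Baptiste, Ekwueme, Olsen, Dubois, and Singh alone can cover everything: Slot 1→Ekwueme+Dubois, Slot 2→Ekwueme+Olsen, Slot 3→Baptiste, Slot 4→Baptiste+Singh, Slot 5→Olsen, Slot 6→Dubois, Slot 7→Olsen, Slot 8→Dubois.

5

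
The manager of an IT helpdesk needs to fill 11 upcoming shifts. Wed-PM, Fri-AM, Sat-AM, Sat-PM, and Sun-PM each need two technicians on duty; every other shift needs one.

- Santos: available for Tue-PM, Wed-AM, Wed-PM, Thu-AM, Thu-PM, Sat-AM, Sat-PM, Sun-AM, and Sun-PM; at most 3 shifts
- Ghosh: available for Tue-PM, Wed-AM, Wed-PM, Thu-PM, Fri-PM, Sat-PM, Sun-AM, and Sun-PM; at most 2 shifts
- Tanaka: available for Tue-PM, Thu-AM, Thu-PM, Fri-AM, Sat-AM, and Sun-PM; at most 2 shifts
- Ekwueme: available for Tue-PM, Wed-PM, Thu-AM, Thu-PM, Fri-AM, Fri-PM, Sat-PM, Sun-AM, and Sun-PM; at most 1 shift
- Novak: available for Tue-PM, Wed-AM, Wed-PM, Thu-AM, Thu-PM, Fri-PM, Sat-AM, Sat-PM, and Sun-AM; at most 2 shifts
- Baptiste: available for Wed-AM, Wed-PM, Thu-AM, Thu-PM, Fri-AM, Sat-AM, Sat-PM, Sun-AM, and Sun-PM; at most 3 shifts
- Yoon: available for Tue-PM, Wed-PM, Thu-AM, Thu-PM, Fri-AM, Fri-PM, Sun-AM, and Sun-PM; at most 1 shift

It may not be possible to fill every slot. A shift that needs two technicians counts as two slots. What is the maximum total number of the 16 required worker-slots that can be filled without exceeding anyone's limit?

Total capacity across all technicians is 3+2+2+1+2+3+1 = 14, and 16 slots are needed, so at most 14 can be filled.
An assignment achieving 14: Tue-PM→Novak, Wed-AM→Santos, Wed-PM→Novak+Baptiste, Thu-AM→Baptiste, Fri-AM→Tanaka+Ekwueme, Fri-PM→Ghosh, Sat-AM→Santos+Tanaka, Sat-PM→Santos+Ghosh, Sun-AM→Baptiste, Sun-PM→Yoon.
Loads: Santos 3/3, Ghosh 2/2, Tanaka 2/2, Ekwueme 1/1, Novak 2/2, Baptiste 3/3, Yoon 1/1.

14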